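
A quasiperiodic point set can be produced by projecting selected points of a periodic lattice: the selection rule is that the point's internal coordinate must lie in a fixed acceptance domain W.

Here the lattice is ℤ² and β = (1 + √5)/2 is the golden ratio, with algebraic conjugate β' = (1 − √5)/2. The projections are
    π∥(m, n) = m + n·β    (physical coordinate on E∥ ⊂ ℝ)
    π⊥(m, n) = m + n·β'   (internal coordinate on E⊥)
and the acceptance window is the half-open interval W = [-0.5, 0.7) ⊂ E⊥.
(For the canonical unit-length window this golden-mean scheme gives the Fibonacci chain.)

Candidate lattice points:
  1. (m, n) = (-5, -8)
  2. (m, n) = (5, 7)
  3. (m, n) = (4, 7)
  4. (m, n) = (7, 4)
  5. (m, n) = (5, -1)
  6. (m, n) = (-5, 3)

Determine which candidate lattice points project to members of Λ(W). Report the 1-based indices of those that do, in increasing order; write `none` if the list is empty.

Numerically β ≈ 1.6180 and β' = −1/β ≈ -0.6180.
[1] lift (-5,-8): star map gives -0.0557; window check -0.5 ≤ -0.0557 < 0.7 is true → IN Λ
[2] lift (5,7): star map gives 0.6738; window check -0.5 ≤ 0.6738 < 0.7 is true → IN Λ
[3] lift (4,7): star map gives -0.3262; window check -0.5 ≤ -0.3262 < 0.7 is true → IN Λ
[4] lift (7,4): star map gives 4.5279; window check -0.5 ≤ 4.5279 < 0.7 is false → out
[5] lift (5,-1): star map gives 5.6180; window check -0.5 ≤ 5.6180 < 0.7 is false → out
[6] lift (-5,3): star map gives -6.8541; window check -0.5 ≤ -6.8541 < 0.7 is false → out

1, 2, 3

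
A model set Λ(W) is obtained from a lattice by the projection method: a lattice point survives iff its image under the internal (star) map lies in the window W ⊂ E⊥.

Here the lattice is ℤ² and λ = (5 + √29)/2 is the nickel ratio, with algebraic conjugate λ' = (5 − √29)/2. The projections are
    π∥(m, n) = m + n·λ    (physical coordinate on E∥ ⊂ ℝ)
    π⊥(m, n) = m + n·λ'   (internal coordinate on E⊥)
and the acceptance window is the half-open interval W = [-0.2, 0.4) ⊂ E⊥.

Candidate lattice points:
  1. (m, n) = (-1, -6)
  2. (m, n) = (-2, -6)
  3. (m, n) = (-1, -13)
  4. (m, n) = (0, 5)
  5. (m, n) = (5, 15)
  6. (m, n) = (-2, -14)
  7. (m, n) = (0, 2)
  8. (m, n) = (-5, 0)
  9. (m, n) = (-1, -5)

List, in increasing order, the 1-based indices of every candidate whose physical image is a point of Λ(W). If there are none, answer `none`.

Numerically λ ≈ 5.192582 and λ' = −1/λ ≈ -0.192582.
#1 (-1,-6): internal coord -1 + (-6)·λ' = +0.155494; +0.155494 ∈ [-0.2, 0.4) → IN Λ
#2 (-2,-6): internal coord -2 + (-6)·λ' = -0.844506; -0.844506 ∉ [-0.2, 0.4) → out
#3 (-1,-13): internal coord -1 + (-13)·λ' = +1.503571; +1.503571 ∉ [-0.2, 0.4) → out
#4 (0,5): internal coord 0 + (5)·λ' = -0.962912; -0.962912 ∉ [-0.2, 0.4) → out
#5 (5,15): internal coord 5 + (15)·λ' = +2.111264; +2.111264 ∉ [-0.2, 0.4) → out
#6 (-2,-14): internal coord -2 + (-14)·λ' = +0.696154; +0.696154 ∉ [-0.2, 0.4) → out
#7 (0,2): internal coord 0 + (2)·λ' = -0.385165; -0.385165 ∉ [-0.2, 0.4) → out
#8 (-5,0): internal coord -5 + (0)·λ' = -5.000000; -5.000000 ∉ [-0.2, 0.4) → out
#9 (-1,-5): internal coord -1 + (-5)·λ' = -0.037088; -0.037088 ∈ [-0.2, 0.4) → IN Λ

1, 9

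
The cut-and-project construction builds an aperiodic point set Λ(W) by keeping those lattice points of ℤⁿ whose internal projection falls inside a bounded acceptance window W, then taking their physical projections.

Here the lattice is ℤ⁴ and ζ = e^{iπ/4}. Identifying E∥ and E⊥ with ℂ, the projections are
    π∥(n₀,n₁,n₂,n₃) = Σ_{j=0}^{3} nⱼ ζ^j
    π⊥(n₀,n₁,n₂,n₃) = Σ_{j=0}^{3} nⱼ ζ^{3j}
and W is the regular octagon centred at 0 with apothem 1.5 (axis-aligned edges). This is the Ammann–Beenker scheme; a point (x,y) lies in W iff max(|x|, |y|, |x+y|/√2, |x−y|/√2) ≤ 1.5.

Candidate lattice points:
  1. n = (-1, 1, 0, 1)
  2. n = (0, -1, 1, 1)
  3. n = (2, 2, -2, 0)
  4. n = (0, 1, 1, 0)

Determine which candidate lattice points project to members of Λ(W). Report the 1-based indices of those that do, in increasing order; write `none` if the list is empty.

π⊥(n) = n₀ + n₁ζ³ + n₂ζ⁶ + n₃ζ⁹ where ζ = e^{iπ/4}.
candidate 1: n = (-1, 1, 0, 1) → π⊥ ≈ (-1.0000, +1.4142); max(|x|,|y|,|x±y|/√2) = 1.7071 > 1.5 ⇒ ∉ W
candidate 2: n = (0, -1, 1, 1) → π⊥ ≈ (+1.4142, -1.0000); max(|x|,|y|,|x±y|/√2) = 1.7071 > 1.5 ⇒ ∉ W
candidate 3: n = (2, 2, -2, 0) → π⊥ ≈ (+0.5858, +3.4142); max(|x|,|y|,|x±y|/√2) = 3.4142 > 1.5 ⇒ ∉ W
candidate 4: n = (0, 1, 1, 0) → π⊥ ≈ (-0.7071, -0.2929); max(|x|,|y|,|x±y|/√2) = 0.7071 ≤ 1.5 ⇒ ∈ W

4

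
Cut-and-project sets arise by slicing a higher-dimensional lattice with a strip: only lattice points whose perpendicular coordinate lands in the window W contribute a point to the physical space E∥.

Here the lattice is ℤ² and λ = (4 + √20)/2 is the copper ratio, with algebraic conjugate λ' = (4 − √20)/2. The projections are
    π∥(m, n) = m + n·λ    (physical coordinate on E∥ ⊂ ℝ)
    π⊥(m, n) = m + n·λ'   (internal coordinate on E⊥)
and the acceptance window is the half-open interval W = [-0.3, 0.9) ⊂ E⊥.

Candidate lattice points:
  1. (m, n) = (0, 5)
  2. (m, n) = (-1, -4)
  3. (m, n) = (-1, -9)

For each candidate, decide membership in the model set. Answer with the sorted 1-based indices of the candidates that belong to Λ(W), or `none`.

λ' = (4−√20)/2 ≈ -0.2361.
#1 (0,5): internal coord 0 + (5)·λ' = -1.1803; -1.1803 ∉ [-0.3, 0.9) → out
#2 (-1,-4): internal coord -1 + (-4)·λ' = -0.0557; -0.0557 ∈ [-0.3, 0.9) → IN Λ
#3 (-1,-9): internal coord -1 + (-9)·λ' = +1.1246; +1.1246 ∉ [-0.3, 0.9) → out

2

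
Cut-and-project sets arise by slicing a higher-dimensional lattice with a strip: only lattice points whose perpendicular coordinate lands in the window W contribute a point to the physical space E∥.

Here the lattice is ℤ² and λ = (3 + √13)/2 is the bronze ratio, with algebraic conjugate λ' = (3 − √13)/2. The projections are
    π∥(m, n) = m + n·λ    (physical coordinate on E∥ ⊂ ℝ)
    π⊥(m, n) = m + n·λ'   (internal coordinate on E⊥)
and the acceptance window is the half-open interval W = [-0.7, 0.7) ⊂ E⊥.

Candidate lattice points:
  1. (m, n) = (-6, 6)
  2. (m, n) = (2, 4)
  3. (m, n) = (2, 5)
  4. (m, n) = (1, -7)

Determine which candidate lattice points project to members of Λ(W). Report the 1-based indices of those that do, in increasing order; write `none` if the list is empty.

3

Numerically λ ≈ 3.3028 and λ' = −1/λ ≈ -0.3028.
#1 (-6,6): internal coord -6 + (6)·λ' = -7.8167; -7.8167 ∉ [-0.7, 0.7) → out
#2 (2,4): internal coord 2 + (4)·λ' = +0.7889; +0.7889 ∉ [-0.7, 0.7) → out
#3 (2,5): internal coord 2 + (5)·λ' = +0.4861; +0.4861 ∈ [-0.7, 0.7) → IN Λ
#4 (1,-7): internal coord 1 + (-7)·λ' = +3.1194; +3.1194 ∉ [-0.7, 0.7) → out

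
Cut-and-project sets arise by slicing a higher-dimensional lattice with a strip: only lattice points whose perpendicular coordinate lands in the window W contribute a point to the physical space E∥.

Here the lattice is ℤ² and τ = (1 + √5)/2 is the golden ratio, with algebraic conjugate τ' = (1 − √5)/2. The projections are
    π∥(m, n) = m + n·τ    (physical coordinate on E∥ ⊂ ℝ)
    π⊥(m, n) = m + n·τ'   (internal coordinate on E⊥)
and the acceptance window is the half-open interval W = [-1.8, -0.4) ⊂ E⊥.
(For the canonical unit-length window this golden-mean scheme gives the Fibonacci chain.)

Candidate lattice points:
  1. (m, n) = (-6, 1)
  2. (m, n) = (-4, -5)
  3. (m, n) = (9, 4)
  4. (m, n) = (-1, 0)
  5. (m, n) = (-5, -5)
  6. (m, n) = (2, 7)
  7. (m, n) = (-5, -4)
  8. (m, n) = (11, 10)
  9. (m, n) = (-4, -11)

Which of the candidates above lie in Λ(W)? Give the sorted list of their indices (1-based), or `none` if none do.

2, 4

Compute τ' = (1−√5)/2 = -0.618034, so π⊥(m,n) = m -0.618034·n.
[1] lift (-6,1): star map gives -6.618034; window check -1.8 ≤ -6.618034 < -0.4 is false → out
[2] lift (-4,-5): star map gives -0.909830; window check -1.8 ≤ -0.909830 < -0.4 is true → IN Λ
[3] lift (9,4): star map gives 6.527864; window check -1.8 ≤ 6.527864 < -0.4 is false → out
[4] lift (-1,0): star map gives -1.000000; window check -1.8 ≤ -1.000000 < -0.4 is true → IN Λ
[5] lift (-5,-5): star map gives -1.909830; window check -1.8 ≤ -1.909830 < -0.4 is false → out
[6] lift (2,7): star map gives -2.326238; window check -1.8 ≤ -2.326238 < -0.4 is false → out
[7] lift (-5,-4): star map gives -2.527864; window check -1.8 ≤ -2.527864 < -0.4 is false → out
[8] lift (11,10): star map gives 4.819660; window check -1.8 ≤ 4.819660 < -0.4 is false → out
[9] lift (-4,-11): star map gives 2.798374; window check -1.8 ≤ 2.798374 < -0.4 is false → out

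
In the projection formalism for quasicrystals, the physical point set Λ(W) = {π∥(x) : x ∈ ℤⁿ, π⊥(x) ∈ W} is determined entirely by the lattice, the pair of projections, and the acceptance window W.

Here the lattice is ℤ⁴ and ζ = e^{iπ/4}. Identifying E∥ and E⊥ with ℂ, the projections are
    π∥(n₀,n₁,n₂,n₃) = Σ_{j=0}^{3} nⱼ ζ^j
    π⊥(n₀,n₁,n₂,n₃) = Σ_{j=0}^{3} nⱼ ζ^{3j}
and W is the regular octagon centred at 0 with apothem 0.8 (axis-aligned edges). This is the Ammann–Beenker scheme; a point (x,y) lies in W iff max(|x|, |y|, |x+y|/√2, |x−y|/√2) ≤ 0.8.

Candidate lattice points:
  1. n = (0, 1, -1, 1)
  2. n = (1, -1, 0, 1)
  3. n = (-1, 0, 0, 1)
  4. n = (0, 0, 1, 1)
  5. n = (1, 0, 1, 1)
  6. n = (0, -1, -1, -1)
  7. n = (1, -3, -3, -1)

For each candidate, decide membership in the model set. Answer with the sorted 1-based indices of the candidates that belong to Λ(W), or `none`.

3, 4, 6

With ζ = e^{iπ/4} the internal vectors are ζ^0,ζ^3,ζ^6,ζ^9.
candidate 1: n = (0, 1, -1, 1) → π⊥ ≈ (+0.0000, +2.4142); max(|x|,|y|,|x±y|/√2) = 2.4142 > 0.8 ⇒ ∉ W
candidate 2: n = (1, -1, 0, 1) → π⊥ ≈ (+2.4142, +0.0000); max(|x|,|y|,|x±y|/√2) = 2.4142 > 0.8 ⇒ ∉ W
candidate 3: n = (-1, 0, 0, 1) → π⊥ ≈ (-0.2929, +0.7071); max(|x|,|y|,|x±y|/√2) = 0.7071 ≤ 0.8 ⇒ ∈ W
candidate 4: n = (0, 0, 1, 1) → π⊥ ≈ (+0.7071, -0.2929); max(|x|,|y|,|x±y|/√2) = 0.7071 ≤ 0.8 ⇒ ∈ W
candidate 5: n = (1, 0, 1, 1) → π⊥ ≈ (+1.7071, -0.2929); max(|x|,|y|,|x±y|/√2) = 1.7071 > 0.8 ⇒ ∉ W
candidate 6: n = (0, -1, -1, -1) → π⊥ ≈ (+0.0000, -0.4142); max(|x|,|y|,|x±y|/√2) = 0.4142 ≤ 0.8 ⇒ ∈ W
candidate 7: n = (1, -3, -3, -1) → π⊥ ≈ (+2.4142, +0.1716); max(|x|,|y|,|x±y|/√2) = 2.4142 > 0.8 ⇒ ∉ W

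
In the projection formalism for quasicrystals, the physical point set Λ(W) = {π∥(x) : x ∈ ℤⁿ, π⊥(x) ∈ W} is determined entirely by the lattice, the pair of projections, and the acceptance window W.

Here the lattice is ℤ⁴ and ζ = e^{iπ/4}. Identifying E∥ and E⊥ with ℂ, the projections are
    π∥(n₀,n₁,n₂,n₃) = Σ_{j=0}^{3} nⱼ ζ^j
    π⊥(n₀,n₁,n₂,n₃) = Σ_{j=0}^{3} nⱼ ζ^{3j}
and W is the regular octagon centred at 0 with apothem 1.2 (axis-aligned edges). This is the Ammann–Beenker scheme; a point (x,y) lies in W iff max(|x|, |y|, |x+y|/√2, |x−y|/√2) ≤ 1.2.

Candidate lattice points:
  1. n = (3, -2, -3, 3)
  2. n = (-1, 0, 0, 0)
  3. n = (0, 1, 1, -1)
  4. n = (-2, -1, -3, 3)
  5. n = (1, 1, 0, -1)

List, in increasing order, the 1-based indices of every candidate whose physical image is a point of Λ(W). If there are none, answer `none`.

2, 5

Internal map: ζ^{3j} for j=0..3 gives (1,0), (−√2/2,√2/2), (0,−1), (√2/2,√2/2).
#1 (3, -2, -3, 3): internal (6.5355, 3.7071); octagon support 7.2426 vs apothem 1.2 → ∉ W
#2 (-1, 0, 0, 0): internal (-1.0000, 0.0000); octagon support 1.0000 vs apothem 1.2 → ∈ W
#3 (0, 1, 1, -1): internal (-1.4142, -1.0000); octagon support 1.7071 vs apothem 1.2 → ∉ W
#4 (-2, -1, -3, 3): internal (0.8284, 4.4142); octagon support 4.4142 vs apothem 1.2 → ∉ W
#5 (1, 1, 0, -1): internal (-0.4142, 0.0000); octagon support 0.4142 vs apothem 1.2 → ∈ W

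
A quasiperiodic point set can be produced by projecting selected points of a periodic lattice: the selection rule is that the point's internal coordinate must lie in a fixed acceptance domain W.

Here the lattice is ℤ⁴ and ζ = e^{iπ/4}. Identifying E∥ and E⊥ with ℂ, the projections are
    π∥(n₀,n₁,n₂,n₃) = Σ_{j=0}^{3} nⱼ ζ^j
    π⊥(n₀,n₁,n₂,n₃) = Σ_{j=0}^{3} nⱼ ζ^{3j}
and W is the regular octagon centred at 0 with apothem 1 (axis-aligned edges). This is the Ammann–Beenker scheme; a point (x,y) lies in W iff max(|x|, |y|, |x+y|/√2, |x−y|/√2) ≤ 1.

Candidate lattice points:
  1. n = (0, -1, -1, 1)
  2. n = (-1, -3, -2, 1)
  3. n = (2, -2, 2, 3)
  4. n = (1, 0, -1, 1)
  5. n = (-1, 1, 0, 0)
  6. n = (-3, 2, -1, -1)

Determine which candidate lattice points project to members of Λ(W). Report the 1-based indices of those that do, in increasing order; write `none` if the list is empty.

Internal map: ζ^{3j} for j=0..3 gives (1,0), (−√2/2,√2/2), (0,−1), (√2/2,√2/2).
candidate 1: n = (0, -1, -1, 1) → π⊥ ≈ (+1.41421, +1.00000); max(|x|,|y|,|x±y|/√2) = 1.70711 > 1 ⇒ ∉ W
candidate 2: n = (-1, -3, -2, 1) → π⊥ ≈ (+1.82843, +0.58579); max(|x|,|y|,|x±y|/√2) = 1.82843 > 1 ⇒ ∉ W
candidate 3: n = (2, -2, 2, 3) → π⊥ ≈ (+5.53553, -1.29289); max(|x|,|y|,|x±y|/√2) = 5.53553 > 1 ⇒ ∉ W
candidate 4: n = (1, 0, -1, 1) → π⊥ ≈ (+1.70711, +1.70711); max(|x|,|y|,|x±y|/√2) = 2.41421 > 1 ⇒ ∉ W
candidate 5: n = (-1, 1, 0, 0) → π⊥ ≈ (-1.70711, +0.70711); max(|x|,|y|,|x±y|/√2) = 1.70711 > 1 ⇒ ∉ W
candidate 6: n = (-3, 2, -1, -1) → π⊥ ≈ (-5.12132, +1.70711); max(|x|,|y|,|x±y|/√2) = 5.12132 > 1 ⇒ ∉ W

none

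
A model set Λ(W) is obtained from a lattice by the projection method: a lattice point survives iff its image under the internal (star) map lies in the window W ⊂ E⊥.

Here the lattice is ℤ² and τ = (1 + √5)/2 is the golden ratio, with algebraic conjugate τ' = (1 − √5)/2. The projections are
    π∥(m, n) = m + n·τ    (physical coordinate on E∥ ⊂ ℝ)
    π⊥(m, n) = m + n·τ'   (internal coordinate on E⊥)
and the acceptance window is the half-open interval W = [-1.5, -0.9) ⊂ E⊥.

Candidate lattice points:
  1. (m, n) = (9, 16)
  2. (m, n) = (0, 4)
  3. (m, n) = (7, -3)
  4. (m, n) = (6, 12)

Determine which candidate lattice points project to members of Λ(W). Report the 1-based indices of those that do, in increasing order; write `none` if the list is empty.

4

Numerically τ ≈ 1.618034 and τ' = −1/τ ≈ -0.618034.
candidate 1: (m,n)=(9,16) → π∥ = 9+16·τ ≈ 34.888544, π⊥ = 9+16·τ' ≈ -0.888544 ∉ [-1.5, -0.9) ⇒ out
candidate 2: (m,n)=(0,4) → π∥ = 0+4·τ ≈ 6.472136, π⊥ = 0+4·τ' ≈ -2.472136 ∉ [-1.5, -0.9) ⇒ out
candidate 3: (m,n)=(7,-3) → π∥ = 7-3·τ ≈ 2.145898, π⊥ = 7-3·τ' ≈ 8.854102 ∉ [-1.5, -0.9) ⇒ out
candidate 4: (m,n)=(6,12) → π∥ = 6+12·τ ≈ 25.416408, π⊥ = 6+12·τ' ≈ -1.416408 ∈ [-1.5, -0.9) ⇒ IN Λ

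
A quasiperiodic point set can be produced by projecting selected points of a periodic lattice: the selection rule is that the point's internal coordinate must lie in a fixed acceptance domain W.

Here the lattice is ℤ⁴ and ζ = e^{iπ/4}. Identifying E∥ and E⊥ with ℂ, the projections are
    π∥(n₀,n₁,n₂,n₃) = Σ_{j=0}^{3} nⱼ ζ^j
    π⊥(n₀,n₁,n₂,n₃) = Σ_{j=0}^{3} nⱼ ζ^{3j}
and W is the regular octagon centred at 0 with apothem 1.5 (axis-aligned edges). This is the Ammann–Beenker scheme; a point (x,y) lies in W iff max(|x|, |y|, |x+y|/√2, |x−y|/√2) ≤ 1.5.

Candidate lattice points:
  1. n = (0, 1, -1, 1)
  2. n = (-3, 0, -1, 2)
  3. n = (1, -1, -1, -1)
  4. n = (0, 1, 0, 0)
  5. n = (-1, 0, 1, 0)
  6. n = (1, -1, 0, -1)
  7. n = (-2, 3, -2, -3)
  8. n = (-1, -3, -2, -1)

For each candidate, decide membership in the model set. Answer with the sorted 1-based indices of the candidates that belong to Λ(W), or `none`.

3, 4, 5, 8

π⊥(n) = n₀ + n₁ζ³ + n₂ζ⁶ + n₃ζ⁹ where ζ = e^{iπ/4}.
#1 (0, 1, -1, 1): internal (0.000000, 2.414214); octagon support 2.414214 vs apothem 1.5 → ∉ W
#2 (-3, 0, -1, 2): internal (-1.585786, 2.414214); octagon support 2.828427 vs apothem 1.5 → ∉ W
#3 (1, -1, -1, -1): internal (1.000000, -0.414214); octagon support 1.000000 vs apothem 1.5 → ∈ W
#4 (0, 1, 0, 0): internal (-0.707107, 0.707107); octagon support 1.000000 vs apothem 1.5 → ∈ W
#5 (-1, 0, 1, 0): internal (-1.000000, -1.000000); octagon support 1.414214 vs apothem 1.5 → ∈ W
#6 (1, -1, 0, -1): internal (1.000000, -1.414214); octagon support 1.707107 vs apothem 1.5 → ∉ W
#7 (-2, 3, -2, -3): internal (-6.242641, 2.000000); octagon support 6.242641 vs apothem 1.5 → ∉ W
#8 (-1, -3, -2, -1): internal (0.414214, -0.828427); octagon support 0.878680 vs apothem 1.5 → ∈ W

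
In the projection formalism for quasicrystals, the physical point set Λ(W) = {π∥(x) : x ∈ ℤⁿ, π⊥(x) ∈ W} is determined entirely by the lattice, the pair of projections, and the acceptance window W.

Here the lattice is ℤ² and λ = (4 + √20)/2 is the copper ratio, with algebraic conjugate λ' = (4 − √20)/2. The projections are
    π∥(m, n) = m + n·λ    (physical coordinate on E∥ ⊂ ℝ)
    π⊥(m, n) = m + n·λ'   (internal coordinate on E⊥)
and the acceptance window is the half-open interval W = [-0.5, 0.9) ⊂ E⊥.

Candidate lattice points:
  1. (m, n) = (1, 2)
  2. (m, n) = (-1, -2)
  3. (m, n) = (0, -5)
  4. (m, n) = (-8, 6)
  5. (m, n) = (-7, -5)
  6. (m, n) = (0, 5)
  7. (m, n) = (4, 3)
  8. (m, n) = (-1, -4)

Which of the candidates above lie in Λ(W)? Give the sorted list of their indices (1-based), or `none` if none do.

λ' = (4−√20)/2 ≈ -0.236068.
#1 (1,2): internal coord 1 + (2)·λ' = +0.527864; +0.527864 ∈ [-0.5, 0.9) → IN Λ
#2 (-1,-2): internal coord -1 + (-2)·λ' = -0.527864; -0.527864 ∉ [-0.5, 0.9) → out
#3 (0,-5): internal coord 0 + (-5)·λ' = +1.180340; +1.180340 ∉ [-0.5, 0.9) → out
#4 (-8,6): internal coord -8 + (6)·λ' = -9.416408; -9.416408 ∉ [-0.5, 0.9) → out
#5 (-7,-5): internal coord -7 + (-5)·λ' = -5.819660; -5.819660 ∉ [-0.5, 0.9) → out
#6 (0,5): internal coord 0 + (5)·λ' = -1.180340; -1.180340 ∉ [-0.5, 0.9) → out
#7 (4,3): internal coord 4 + (3)·λ' = +3.291796; +3.291796 ∉ [-0.5, 0.9) → out
#8 (-1,-4): internal coord -1 + (-4)·λ' = -0.055728; -0.055728 ∈ [-0.5, 0.9) → IN Λ

1, 8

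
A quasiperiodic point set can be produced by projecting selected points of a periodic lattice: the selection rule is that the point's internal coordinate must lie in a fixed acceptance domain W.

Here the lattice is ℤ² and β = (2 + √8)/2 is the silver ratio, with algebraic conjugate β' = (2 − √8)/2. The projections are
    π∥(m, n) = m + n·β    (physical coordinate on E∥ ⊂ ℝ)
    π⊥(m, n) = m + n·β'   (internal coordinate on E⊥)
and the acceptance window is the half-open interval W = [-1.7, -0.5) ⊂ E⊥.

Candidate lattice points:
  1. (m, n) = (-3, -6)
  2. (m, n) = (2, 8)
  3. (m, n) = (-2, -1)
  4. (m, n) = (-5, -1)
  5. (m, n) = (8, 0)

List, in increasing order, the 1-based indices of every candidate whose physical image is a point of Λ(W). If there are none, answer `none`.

Numerically β ≈ 2.414214 and β' = −1/β ≈ -0.414214.
#1 (-3,-6): internal coord -3 + (-6)·β' = -0.514719; -0.514719 ∈ [-1.7, -0.5) → IN Λ
#2 (2,8): internal coord 2 + (8)·β' = -1.313708; -1.313708 ∈ [-1.7, -0.5) → IN Λ
#3 (-2,-1): internal coord -2 + (-1)·β' = -1.585786; -1.585786 ∈ [-1.7, -0.5) → IN Λ
#4 (-5,-1): internal coord -5 + (-1)·β' = -4.585786; -4.585786 ∉ [-1.7, -0.5) → out
#5 (8,0): internal coord 8 + (0)·β' = +8.000000; +8.000000 ∉ [-1.7, -0.5) → out

1, 2, 3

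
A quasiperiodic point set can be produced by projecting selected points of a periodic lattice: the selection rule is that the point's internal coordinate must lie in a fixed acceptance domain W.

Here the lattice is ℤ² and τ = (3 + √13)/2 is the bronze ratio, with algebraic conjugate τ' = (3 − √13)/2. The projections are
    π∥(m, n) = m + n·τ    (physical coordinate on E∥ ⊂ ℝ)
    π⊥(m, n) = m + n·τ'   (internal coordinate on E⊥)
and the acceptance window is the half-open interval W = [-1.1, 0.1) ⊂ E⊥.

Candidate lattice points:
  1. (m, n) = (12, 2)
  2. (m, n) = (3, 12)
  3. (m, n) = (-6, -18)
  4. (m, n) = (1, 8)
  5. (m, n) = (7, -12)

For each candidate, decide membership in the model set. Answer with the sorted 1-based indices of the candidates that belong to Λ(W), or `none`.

2, 3

Compute τ' = (3−√13)/2 = -0.302776, so π⊥(m,n) = m -0.302776·n.
[1] lift (12,2): star map gives 11.394449; window check -1.1 ≤ 11.394449 < 0.1 is false → out
[2] lift (3,12): star map gives -0.633308; window check -1.1 ≤ -0.633308 < 0.1 is true → IN Λ
[3] lift (-6,-18): star map gives -0.550039; window check -1.1 ≤ -0.550039 < 0.1 is true → IN Λ
[4] lift (1,8): star map gives -1.422205; window check -1.1 ≤ -1.422205 < 0.1 is false → out
[5] lift (7,-12): star map gives 10.633308; window check -1.1 ≤ 10.633308 < 0.1 is false → out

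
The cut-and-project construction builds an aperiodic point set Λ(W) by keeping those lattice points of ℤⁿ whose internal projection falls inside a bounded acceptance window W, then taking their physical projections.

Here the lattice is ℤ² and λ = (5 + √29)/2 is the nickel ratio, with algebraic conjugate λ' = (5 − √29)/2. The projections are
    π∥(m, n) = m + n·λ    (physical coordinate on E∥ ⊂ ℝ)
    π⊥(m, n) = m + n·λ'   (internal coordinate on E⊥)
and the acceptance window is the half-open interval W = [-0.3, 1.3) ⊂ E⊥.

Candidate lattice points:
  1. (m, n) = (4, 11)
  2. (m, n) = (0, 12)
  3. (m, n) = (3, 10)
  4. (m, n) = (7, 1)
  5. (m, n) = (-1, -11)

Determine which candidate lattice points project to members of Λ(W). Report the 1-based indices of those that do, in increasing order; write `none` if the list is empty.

3, 5

Compute λ' = (5−√29)/2 = -0.1926, so π⊥(m,n) = m -0.1926·n.
[1] lift (4,11): star map gives 1.8816; window check -0.3 ≤ 1.8816 < 1.3 is false → out
[2] lift (0,12): star map gives -2.3110; window check -0.3 ≤ -2.3110 < 1.3 is false → out
[3] lift (3,10): star map gives 1.0742; window check -0.3 ≤ 1.0742 < 1.3 is true → IN Λ
[4] lift (7,1): star map gives 6.8074; window check -0.3 ≤ 6.8074 < 1.3 is false → out
[5] lift (-1,-11): star map gives 1.1184; window check -0.3 ≤ 1.1184 < 1.3 is true → IN Λ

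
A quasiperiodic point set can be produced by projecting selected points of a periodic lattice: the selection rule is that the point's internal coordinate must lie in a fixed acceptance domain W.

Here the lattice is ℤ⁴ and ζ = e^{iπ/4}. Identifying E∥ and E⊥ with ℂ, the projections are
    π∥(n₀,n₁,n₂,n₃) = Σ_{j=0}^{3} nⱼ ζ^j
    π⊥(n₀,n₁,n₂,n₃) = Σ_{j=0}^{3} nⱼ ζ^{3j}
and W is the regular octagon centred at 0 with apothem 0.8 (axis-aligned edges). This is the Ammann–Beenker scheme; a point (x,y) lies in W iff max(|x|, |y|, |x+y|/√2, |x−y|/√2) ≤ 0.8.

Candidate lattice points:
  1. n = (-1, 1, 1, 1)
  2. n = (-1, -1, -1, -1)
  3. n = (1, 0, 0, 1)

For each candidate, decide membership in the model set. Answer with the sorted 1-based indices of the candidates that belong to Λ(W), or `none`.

none

Internal map: ζ^{3j} for j=0..3 gives (1,0), (−√2/2,√2/2), (0,−1), (√2/2,√2/2).
#1 (-1, 1, 1, 1): internal (-1.0000, 0.4142); octagon support 1.0000 vs apothem 0.8 → ∉ W
#2 (-1, -1, -1, -1): internal (-1.0000, -0.4142); octagon support 1.0000 vs apothem 0.8 → ∉ W
#3 (1, 0, 0, 1): internal (1.7071, 0.7071); octagon support 1.7071 vs apothem 0.8 → ∉ W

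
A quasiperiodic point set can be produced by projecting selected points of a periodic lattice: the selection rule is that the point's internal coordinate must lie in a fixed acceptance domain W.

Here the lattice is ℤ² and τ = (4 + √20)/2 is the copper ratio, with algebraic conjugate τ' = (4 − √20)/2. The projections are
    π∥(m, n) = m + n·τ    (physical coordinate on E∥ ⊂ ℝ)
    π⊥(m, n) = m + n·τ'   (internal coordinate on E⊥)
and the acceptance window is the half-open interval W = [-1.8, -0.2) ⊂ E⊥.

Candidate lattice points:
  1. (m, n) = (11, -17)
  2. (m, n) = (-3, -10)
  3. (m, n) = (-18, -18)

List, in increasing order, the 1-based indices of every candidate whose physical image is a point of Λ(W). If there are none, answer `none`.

2

τ' = (4−√20)/2 ≈ -0.2361.
candidate 1: (m,n)=(11,-17) → π∥ = 11-17·τ ≈ -61.0132, π⊥ = 11-17·τ' ≈ 15.0132 ∉ [-1.8, -0.2) ⇒ out
candidate 2: (m,n)=(-3,-10) → π∥ = -3-10·τ ≈ -45.3607, π⊥ = -3-10·τ' ≈ -0.6393 ∈ [-1.8, -0.2) ⇒ IN Λ
candidate 3: (m,n)=(-18,-18) → π∥ = -18-18·τ ≈ -94.2492, π⊥ = -18-18·τ' ≈ -13.7508 ∉ [-1.8, -0.2) ⇒ out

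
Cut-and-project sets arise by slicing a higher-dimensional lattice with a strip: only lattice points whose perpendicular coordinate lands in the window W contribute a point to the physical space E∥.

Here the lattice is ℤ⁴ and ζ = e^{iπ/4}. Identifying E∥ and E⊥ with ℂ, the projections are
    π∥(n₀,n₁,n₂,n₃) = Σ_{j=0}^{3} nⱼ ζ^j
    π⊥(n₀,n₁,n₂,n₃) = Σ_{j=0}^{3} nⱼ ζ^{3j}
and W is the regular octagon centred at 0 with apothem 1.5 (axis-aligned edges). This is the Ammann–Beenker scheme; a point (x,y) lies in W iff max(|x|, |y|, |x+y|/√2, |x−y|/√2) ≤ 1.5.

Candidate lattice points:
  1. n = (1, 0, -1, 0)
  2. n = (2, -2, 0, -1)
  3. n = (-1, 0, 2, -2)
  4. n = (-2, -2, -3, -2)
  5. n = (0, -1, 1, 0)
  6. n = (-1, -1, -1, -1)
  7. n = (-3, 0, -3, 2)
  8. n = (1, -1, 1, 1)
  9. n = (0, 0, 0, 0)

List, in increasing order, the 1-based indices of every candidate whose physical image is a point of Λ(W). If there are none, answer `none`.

With ζ = e^{iπ/4} the internal vectors are ζ^0,ζ^3,ζ^6,ζ^9.
#1 (1, 0, -1, 0): internal (1.00000, 1.00000); octagon support 1.41421 vs apothem 1.5 → ∈ W
#2 (2, -2, 0, -1): internal (2.70711, -2.12132); octagon support 3.41421 vs apothem 1.5 → ∉ W
#3 (-1, 0, 2, -2): internal (-2.41421, -3.41421); octagon support 4.12132 vs apothem 1.5 → ∉ W
#4 (-2, -2, -3, -2): internal (-2.00000, 0.17157); octagon support 2.00000 vs apothem 1.5 → ∉ W
#5 (0, -1, 1, 0): internal (0.70711, -1.70711); octagon support 1.70711 vs apothem 1.5 → ∉ W
#6 (-1, -1, -1, -1): internal (-1.00000, -0.41421); octagon support 1.00000 vs apothem 1.5 → ∈ W
#7 (-3, 0, -3, 2): internal (-1.58579, 4.41421); octagon support 4.41421 vs apothem 1.5 → ∉ W
#8 (1, -1, 1, 1): internal (2.41421, -1.00000); octagon support 2.41421 vs apothem 1.5 → ∉ W
#9 (0, 0, 0, 0): internal (0.00000, 0.00000); octagon support 0.00000 vs apothem 1.5 → ∈ W

1, 6, 9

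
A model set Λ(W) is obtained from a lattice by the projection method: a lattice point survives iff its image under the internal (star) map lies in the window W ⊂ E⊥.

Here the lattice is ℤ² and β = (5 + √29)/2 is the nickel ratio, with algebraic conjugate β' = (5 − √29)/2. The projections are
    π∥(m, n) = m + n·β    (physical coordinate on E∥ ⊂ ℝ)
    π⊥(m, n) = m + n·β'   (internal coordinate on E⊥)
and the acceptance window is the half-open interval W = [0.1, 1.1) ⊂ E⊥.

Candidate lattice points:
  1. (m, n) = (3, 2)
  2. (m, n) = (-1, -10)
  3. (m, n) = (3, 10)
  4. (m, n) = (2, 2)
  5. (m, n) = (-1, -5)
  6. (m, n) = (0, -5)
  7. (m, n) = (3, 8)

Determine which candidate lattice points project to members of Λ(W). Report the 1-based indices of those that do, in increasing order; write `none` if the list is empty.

2, 3, 6

Numerically β ≈ 5.192582 and β' = −1/β ≈ -0.192582.
#1 (3,2): internal coord 3 + (2)·β' = +2.614835; +2.614835 ∉ [0.1, 1.1) → out
#2 (-1,-10): internal coord -1 + (-10)·β' = +0.925824; +0.925824 ∈ [0.1, 1.1) → IN Λ
#3 (3,10): internal coord 3 + (10)·β' = +1.074176; +1.074176 ∈ [0.1, 1.1) → IN Λ
#4 (2,2): internal coord 2 + (2)·β' = +1.614835; +1.614835 ∉ [0.1, 1.1) → out
#5 (-1,-5): internal coord -1 + (-5)·β' = -0.037088; -0.037088 ∉ [0.1, 1.1) → out
#6 (0,-5): internal coord 0 + (-5)·β' = +0.962912; +0.962912 ∈ [0.1, 1.1) → IN Λ
#7 (3,8): internal coord 3 + (8)·β' = +1.459341; +1.459341 ∉ [0.1, 1.1) → out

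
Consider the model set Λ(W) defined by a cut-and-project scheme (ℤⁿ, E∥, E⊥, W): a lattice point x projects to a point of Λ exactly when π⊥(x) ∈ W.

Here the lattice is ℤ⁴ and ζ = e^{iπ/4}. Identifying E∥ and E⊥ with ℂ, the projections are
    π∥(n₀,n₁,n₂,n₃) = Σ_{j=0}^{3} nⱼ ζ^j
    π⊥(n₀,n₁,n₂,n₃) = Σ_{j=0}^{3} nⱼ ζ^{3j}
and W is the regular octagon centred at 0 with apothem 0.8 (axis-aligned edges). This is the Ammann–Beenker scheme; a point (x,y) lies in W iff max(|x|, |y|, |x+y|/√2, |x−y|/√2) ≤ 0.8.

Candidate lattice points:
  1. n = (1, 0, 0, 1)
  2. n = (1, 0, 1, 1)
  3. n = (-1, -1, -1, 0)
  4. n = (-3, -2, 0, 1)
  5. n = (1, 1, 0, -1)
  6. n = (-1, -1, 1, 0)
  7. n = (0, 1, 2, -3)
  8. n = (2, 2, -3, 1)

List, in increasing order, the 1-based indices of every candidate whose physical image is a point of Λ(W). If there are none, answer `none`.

3, 5

π⊥(n) = n₀ + n₁ζ³ + n₂ζ⁶ + n₃ζ⁹ where ζ = e^{iπ/4}.
candidate 1: n = (1, 0, 0, 1) → π⊥ ≈ (+1.707107, +0.707107); max(|x|,|y|,|x±y|/√2) = 1.707107 > 0.8 ⇒ ∉ W
candidate 2: n = (1, 0, 1, 1) → π⊥ ≈ (+1.707107, -0.292893); max(|x|,|y|,|x±y|/√2) = 1.707107 > 0.8 ⇒ ∉ W
candidate 3: n = (-1, -1, -1, 0) → π⊥ ≈ (-0.292893, +0.292893); max(|x|,|y|,|x±y|/√2) = 0.414214 ≤ 0.8 ⇒ ∈ W
candidate 4: n = (-3, -2, 0, 1) → π⊥ ≈ (-0.878680, -0.707107); max(|x|,|y|,|x±y|/√2) = 1.121320 > 0.8 ⇒ ∉ W
candidate 5: n = (1, 1, 0, -1) → π⊥ ≈ (-0.414214, +0.000000); max(|x|,|y|,|x±y|/√2) = 0.414214 ≤ 0.8 ⇒ ∈ W
candidate 6: n = (-1, -1, 1, 0) → π⊥ ≈ (-0.292893, -1.707107); max(|x|,|y|,|x±y|/√2) = 1.707107 > 0.8 ⇒ ∉ W
candidate 7: n = (0, 1, 2, -3) → π⊥ ≈ (-2.828427, -3.414214); max(|x|,|y|,|x±y|/√2) = 4.414214 > 0.8 ⇒ ∉ W
candidate 8: n = (2, 2, -3, 1) → π⊥ ≈ (+1.292893, +5.121320); max(|x|,|y|,|x±y|/√2) = 5.121320 > 0.8 ⇒ ∉ W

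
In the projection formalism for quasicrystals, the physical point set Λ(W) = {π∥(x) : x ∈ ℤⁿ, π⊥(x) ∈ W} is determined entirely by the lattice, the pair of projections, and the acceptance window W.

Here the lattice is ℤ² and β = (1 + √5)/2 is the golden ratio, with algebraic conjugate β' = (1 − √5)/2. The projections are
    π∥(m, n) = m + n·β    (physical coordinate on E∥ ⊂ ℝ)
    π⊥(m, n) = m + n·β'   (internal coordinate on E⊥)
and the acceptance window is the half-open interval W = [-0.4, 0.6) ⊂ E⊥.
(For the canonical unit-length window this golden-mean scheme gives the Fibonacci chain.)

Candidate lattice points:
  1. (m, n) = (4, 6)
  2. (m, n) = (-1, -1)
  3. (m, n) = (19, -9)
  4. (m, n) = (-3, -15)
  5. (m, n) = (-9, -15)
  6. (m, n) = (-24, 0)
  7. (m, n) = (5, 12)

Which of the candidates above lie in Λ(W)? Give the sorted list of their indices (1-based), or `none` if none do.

Compute β' = (1−√5)/2 = -0.6180, so π⊥(m,n) = m -0.6180·n.
candidate 1: (m,n)=(4,6) → π∥ = 4+6·β ≈ 13.7082, π⊥ = 4+6·β' ≈ 0.2918 ∈ [-0.4, 0.6) ⇒ IN Λ
candidate 2: (m,n)=(-1,-1) → π∥ = -1-1·β ≈ -2.6180, π⊥ = -1-1·β' ≈ -0.3820 ∈ [-0.4, 0.6) ⇒ IN Λ
candidate 3: (m,n)=(19,-9) → π∥ = 19-9·β ≈ 4.4377, π⊥ = 19-9·β' ≈ 24.5623 ∉ [-0.4, 0.6) ⇒ out
candidate 4: (m,n)=(-3,-15) → π∥ = -3-15·β ≈ -27.2705, π⊥ = -3-15·β' ≈ 6.2705 ∉ [-0.4, 0.6) ⇒ out
candidate 5: (m,n)=(-9,-15) → π∥ = -9-15·β ≈ -33.2705, π⊥ = -9-15·β' ≈ 0.2705 ∈ [-0.4, 0.6) ⇒ IN Λ
candidate 6: (m,n)=(-24,0) → π∥ = -24+0·β ≈ -24.0000, π⊥ = -24+0·β' ≈ -24.0000 ∉ [-0.4, 0.6) ⇒ out
candidate 7: (m,n)=(5,12) → π∥ = 5+12·β ≈ 24.4164, π⊥ = 5+12·β' ≈ -2.4164 ∉ [-0.4, 0.6) ⇒ out

1, 2, 5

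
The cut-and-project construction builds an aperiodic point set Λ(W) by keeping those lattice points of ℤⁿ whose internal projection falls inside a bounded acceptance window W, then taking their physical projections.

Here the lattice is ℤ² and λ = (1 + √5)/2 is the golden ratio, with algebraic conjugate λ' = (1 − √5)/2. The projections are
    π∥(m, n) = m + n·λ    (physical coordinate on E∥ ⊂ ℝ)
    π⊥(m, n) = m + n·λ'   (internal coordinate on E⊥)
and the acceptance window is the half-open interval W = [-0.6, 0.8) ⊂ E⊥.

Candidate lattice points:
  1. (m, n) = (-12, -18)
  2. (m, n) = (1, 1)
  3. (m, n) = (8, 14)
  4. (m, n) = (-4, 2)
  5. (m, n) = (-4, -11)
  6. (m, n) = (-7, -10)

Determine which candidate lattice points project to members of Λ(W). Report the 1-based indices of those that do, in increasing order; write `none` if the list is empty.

2

Numerically λ ≈ 1.618034 and λ' = −1/λ ≈ -0.618034.
#1 (-12,-18): internal coord -12 + (-18)·λ' = -0.875388; -0.875388 ∉ [-0.6, 0.8) → out
#2 (1,1): internal coord 1 + (1)·λ' = +0.381966; +0.381966 ∈ [-0.6, 0.8) → IN Λ
#3 (8,14): internal coord 8 + (14)·λ' = -0.652476; -0.652476 ∉ [-0.6, 0.8) → out
#4 (-4,2): internal coord -4 + (2)·λ' = -5.236068; -5.236068 ∉ [-0.6, 0.8) → out
#5 (-4,-11): internal coord -4 + (-11)·λ' = +2.798374; +2.798374 ∉ [-0.6, 0.8) → out
#6 (-7,-10): internal coord -7 + (-10)·λ' = -0.819660; -0.819660 ∉ [-0.6, 0.8) → out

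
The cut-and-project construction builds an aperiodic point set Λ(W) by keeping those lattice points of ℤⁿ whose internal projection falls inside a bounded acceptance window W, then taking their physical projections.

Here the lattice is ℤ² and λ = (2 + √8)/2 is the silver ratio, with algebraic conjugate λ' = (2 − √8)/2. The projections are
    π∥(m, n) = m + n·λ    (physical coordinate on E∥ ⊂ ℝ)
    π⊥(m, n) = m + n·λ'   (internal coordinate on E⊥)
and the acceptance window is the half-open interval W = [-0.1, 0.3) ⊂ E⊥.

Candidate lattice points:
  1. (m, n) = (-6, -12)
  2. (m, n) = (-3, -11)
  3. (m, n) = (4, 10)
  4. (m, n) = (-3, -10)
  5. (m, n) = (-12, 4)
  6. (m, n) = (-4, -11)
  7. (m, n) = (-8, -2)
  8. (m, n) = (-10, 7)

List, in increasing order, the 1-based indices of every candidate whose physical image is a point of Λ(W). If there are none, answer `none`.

none

Compute λ' = (2−√8)/2 = -0.4142, so π⊥(m,n) = m -0.4142·n.
candidate 1: (m,n)=(-6,-12) → π∥ = -6-12·λ ≈ -34.9706, π⊥ = -6-12·λ' ≈ -1.0294 ∉ [-0.1, 0.3) ⇒ out
candidate 2: (m,n)=(-3,-11) → π∥ = -3-11·λ ≈ -29.5563, π⊥ = -3-11·λ' ≈ 1.5563 ∉ [-0.1, 0.3) ⇒ out
candidate 3: (m,n)=(4,10) → π∥ = 4+10·λ ≈ 28.1421, π⊥ = 4+10·λ' ≈ -0.1421 ∉ [-0.1, 0.3) ⇒ out
candidate 4: (m,n)=(-3,-10) → π∥ = -3-10·λ ≈ -27.1421, π⊥ = -3-10·λ' ≈ 1.1421 ∉ [-0.1, 0.3) ⇒ out
candidate 5: (m,n)=(-12,4) → π∥ = -12+4·λ ≈ -2.3431, π⊥ = -12+4·λ' ≈ -13.6569 ∉ [-0.1, 0.3) ⇒ out
candidate 6: (m,n)=(-4,-11) → π∥ = -4-11·λ ≈ -30.5563, π⊥ = -4-11·λ' ≈ 0.5563 ∉ [-0.1, 0.3) ⇒ out
candidate 7: (m,n)=(-8,-2) → π∥ = -8-2·λ ≈ -12.8284, π⊥ = -8-2·λ' ≈ -7.1716 ∉ [-0.1, 0.3) ⇒ out
candidate 8: (m,n)=(-10,7) → π∥ = -10+7·λ ≈ 6.8995, π⊥ = -10+7·λ' ≈ -12.8995 ∉ [-0.1, 0.3) ⇒ out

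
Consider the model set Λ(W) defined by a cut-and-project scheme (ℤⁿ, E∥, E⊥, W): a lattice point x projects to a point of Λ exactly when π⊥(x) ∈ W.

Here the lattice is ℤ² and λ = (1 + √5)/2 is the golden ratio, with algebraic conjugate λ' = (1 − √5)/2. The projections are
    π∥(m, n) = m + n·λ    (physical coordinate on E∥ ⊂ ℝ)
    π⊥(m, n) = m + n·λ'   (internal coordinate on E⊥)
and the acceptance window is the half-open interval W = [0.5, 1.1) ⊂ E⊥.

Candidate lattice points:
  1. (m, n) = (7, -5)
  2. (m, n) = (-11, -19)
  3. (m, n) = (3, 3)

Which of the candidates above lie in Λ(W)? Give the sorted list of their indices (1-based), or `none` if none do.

Compute λ' = (1−√5)/2 = -0.6180, so π⊥(m,n) = m -0.6180·n.
[1] lift (7,-5): star map gives 10.0902; window check 0.5 ≤ 10.0902 < 1.1 is false → out
[2] lift (-11,-19): star map gives 0.7426; window check 0.5 ≤ 0.7426 < 1.1 is true → IN Λ
[3] lift (3,3): star map gives 1.1459; window check 0.5 ≤ 1.1459 < 1.1 is false → out

2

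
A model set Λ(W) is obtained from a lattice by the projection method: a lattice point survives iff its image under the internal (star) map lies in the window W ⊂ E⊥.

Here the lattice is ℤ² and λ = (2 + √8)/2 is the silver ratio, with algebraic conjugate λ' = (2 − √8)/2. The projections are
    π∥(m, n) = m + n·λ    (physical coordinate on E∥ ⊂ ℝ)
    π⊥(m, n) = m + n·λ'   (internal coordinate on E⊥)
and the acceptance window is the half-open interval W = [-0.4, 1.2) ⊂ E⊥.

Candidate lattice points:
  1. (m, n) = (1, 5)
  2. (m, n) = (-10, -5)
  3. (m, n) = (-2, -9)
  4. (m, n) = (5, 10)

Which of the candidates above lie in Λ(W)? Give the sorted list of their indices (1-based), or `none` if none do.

Compute λ' = (2−√8)/2 = -0.414214, so π⊥(m,n) = m -0.414214·n.
#1 (1,5): internal coord 1 + (5)·λ' = -1.071068; -1.071068 ∉ [-0.4, 1.2) → out
#2 (-10,-5): internal coord -10 + (-5)·λ' = -7.928932; -7.928932 ∉ [-0.4, 1.2) → out
#3 (-2,-9): internal coord -2 + (-9)·λ' = +1.727922; +1.727922 ∉ [-0.4, 1.2) → out
#4 (5,10): internal coord 5 + (10)·λ' = +0.857864; +0.857864 ∈ [-0.4, 1.2) → IN Λ

4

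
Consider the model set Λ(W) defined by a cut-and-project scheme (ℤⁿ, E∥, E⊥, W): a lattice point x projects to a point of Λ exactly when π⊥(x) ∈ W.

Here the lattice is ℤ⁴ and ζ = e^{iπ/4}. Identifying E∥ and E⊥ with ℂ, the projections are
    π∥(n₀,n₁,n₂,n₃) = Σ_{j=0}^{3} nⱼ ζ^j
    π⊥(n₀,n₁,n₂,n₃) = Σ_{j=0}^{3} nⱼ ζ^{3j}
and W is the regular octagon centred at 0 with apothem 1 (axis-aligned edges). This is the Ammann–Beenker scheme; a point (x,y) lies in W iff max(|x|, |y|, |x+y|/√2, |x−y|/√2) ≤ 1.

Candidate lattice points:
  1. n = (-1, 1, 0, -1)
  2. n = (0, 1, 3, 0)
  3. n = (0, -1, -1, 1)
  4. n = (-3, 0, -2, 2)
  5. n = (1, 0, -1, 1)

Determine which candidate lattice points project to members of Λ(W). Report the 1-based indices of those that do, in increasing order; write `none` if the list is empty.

none

Internal map: ζ^{3j} for j=0..3 gives (1,0), (−√2/2,√2/2), (0,−1), (√2/2,√2/2).
candidate 1: n = (-1, 1, 0, -1) → π⊥ ≈ (-2.414214, +0.000000); max(|x|,|y|,|x±y|/√2) = 2.414214 > 1 ⇒ ∉ W
candidate 2: n = (0, 1, 3, 0) → π⊥ ≈ (-0.707107, -2.292893); max(|x|,|y|,|x±y|/√2) = 2.292893 > 1 ⇒ ∉ W
candidate 3: n = (0, -1, -1, 1) → π⊥ ≈ (+1.414214, +1.000000); max(|x|,|y|,|x±y|/√2) = 1.707107 > 1 ⇒ ∉ W
candidate 4: n = (-3, 0, -2, 2) → π⊥ ≈ (-1.585786, +3.414214); max(|x|,|y|,|x±y|/√2) = 3.535534 > 1 ⇒ ∉ W
candidate 5: n = (1, 0, -1, 1) → π⊥ ≈ (+1.707107, +1.707107); max(|x|,|y|,|x±y|/√2) = 2.414214 > 1 ⇒ ∉ W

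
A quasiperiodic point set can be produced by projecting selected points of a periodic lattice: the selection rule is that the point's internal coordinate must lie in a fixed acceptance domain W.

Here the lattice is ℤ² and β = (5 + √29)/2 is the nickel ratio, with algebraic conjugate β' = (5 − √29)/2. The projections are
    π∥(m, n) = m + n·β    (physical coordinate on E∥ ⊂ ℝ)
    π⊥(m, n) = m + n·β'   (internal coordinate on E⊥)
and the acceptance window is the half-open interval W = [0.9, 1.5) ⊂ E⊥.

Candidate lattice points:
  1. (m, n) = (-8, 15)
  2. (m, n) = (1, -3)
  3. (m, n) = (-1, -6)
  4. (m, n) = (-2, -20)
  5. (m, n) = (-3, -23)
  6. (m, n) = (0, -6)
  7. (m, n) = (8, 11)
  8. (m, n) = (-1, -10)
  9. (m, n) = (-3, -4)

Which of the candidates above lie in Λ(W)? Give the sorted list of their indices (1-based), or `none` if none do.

Numerically β ≈ 5.192582 and β' = −1/β ≈ -0.192582.
candidate 1: (m,n)=(-8,15) → π∥ = -8+15·β ≈ 69.888736, π⊥ = -8+15·β' ≈ -10.888736 ∉ [0.9, 1.5) ⇒ out
candidate 2: (m,n)=(1,-3) → π∥ = 1-3·β ≈ -14.577747, π⊥ = 1-3·β' ≈ 1.577747 ∉ [0.9, 1.5) ⇒ out
candidate 3: (m,n)=(-1,-6) → π∥ = -1-6·β ≈ -32.155494, π⊥ = -1-6·β' ≈ 0.155494 ∉ [0.9, 1.5) ⇒ out
candidate 4: (m,n)=(-2,-20) → π∥ = -2-20·β ≈ -105.851648, π⊥ = -2-20·β' ≈ 1.851648 ∉ [0.9, 1.5) ⇒ out
candidate 5: (m,n)=(-3,-23) → π∥ = -3-23·β ≈ -122.429395, π⊥ = -3-23·β' ≈ 1.429395 ∈ [0.9, 1.5) ⇒ IN Λ
candidate 6: (m,n)=(0,-6) → π∥ = 0-6·β ≈ -31.155494, π⊥ = 0-6·β' ≈ 1.155494 ∈ [0.9, 1.5) ⇒ IN Λ
candidate 7: (m,n)=(8,11) → π∥ = 8+11·β ≈ 65.118406, π⊥ = 8+11·β' ≈ 5.881594 ∉ [0.9, 1.5) ⇒ out
candidate 8: (m,n)=(-1,-10) → π∥ = -1-10·β ≈ -52.925824, π⊥ = -1-10·β' ≈ 0.925824 ∈ [0.9, 1.5) ⇒ IN Λ
candidate 9: (m,n)=(-3,-4) → π∥ = -3-4·β ≈ -23.770330, π⊥ = -3-4·β' ≈ -2.229670 ∉ [0.9, 1.5) ⇒ out

5, 6, 8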